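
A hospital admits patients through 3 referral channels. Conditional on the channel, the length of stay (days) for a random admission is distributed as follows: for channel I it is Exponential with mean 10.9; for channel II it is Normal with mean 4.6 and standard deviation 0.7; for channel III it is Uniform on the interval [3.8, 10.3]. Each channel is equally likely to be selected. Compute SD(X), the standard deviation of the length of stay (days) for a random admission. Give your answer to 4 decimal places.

6.9039

Per component, I: μ=10.9, E[X²]=237.62; II: μ=4.6, E[X²]=21.65; III: μ=7.05, E[X²]=53.2233.
E[X] = 0.333333·10.9 + 0.333333·4.6 + 0.333333·7.05 = 7.51667.
E[X²] = 0.333333·237.62 + 0.333333·21.65 + 0.333333·53.2233 = 104.164.
Var(X) = E[X²] − (E[X])² = 104.164 − 56.5003 = 47.6642.
SD(X) = √47.6642 = 6.90392.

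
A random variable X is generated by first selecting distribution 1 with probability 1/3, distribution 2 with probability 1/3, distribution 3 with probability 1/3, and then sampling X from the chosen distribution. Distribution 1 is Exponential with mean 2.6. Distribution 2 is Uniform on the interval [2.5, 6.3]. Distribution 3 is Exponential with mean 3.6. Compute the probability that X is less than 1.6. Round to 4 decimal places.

0.2728

Conditional on each component, P(X < 1.6): 1: 0.459567; 2: 0; 3: 0.35882.
By total probability, P(X < 1.6) = 0.333333·0.459567 + 0.333333·0 + 0.333333·0.35882 = 0.272796.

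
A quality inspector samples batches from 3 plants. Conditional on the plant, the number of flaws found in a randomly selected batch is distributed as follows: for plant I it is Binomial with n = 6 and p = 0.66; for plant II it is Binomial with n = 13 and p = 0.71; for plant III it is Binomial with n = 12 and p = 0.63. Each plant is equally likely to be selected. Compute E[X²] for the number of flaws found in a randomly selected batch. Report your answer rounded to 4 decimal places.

54.9495

For each component E[X²] = Var + (mean)², giving I: 17.028; II: 87.8696; III: 59.9508.
Overall E[X²] = 0.333333·17.028 + 0.333333·87.8696 + 0.333333·59.9508 = 54.9495.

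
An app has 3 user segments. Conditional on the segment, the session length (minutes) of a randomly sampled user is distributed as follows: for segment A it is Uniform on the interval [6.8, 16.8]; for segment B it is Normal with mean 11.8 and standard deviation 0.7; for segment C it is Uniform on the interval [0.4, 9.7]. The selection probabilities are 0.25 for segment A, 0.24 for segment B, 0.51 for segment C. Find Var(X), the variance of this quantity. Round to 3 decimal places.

17.263

Per component, A: μ=11.8, E[X²]=147.573; B: μ=11.8, E[X²]=139.73; C: μ=5.05, E[X²]=32.71.
E[X] = 0.25·11.8 + 0.24·11.8 + 0.51·5.05 = 8.3575.
E[X²] = 0.25·147.573 + 0.24·139.73 + 0.51·32.71 = 87.1106.
Var(X) = E[X²] − (E[X])² = 87.1106 − 69.8478 = 17.2628.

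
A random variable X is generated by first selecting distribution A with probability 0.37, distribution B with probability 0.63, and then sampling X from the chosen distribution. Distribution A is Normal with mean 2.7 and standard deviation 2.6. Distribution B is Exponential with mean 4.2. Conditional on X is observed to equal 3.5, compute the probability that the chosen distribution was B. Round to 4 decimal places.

0.5463

Likelihoods f(3.5 | ·): A: 0.146345; B: 0.103476.
Posterior ∝ prior × likelihood. Numerator for B: 0.63·0.103476 = 0.0651897.
Normalizing constant: 0.37·0.146345 + 0.63·0.103476 = 0.119337.
P(B | observation) = 0.0651897 / 0.119337 = 0.546264.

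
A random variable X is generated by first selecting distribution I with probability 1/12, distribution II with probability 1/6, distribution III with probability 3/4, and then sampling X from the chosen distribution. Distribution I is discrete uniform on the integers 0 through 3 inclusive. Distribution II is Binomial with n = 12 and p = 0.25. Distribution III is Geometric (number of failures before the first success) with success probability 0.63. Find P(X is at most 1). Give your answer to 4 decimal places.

0.7154

Conditional on each component, P(X ≤ 1): I: 0.5; II: 0.158382; III: 0.8631.
By total probability, P(X ≤ 1) = 0.0833333·0.5 + 0.166667·0.158382 + 0.75·0.8631 = 0.715389.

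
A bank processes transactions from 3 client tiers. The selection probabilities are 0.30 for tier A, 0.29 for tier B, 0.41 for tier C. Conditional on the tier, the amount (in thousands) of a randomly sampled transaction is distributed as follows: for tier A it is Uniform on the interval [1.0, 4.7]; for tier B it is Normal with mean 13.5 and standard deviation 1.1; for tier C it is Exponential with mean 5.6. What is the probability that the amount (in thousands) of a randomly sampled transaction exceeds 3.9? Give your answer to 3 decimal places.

0.559

Conditional on each tier, P(X > 3.9): A: 0.216216; B: 1; C: 0.498362.
By total probability, P(X > 3.9) = 0.3·0.216216 + 0.29·1 + 0.41·0.498362 = 0.559193.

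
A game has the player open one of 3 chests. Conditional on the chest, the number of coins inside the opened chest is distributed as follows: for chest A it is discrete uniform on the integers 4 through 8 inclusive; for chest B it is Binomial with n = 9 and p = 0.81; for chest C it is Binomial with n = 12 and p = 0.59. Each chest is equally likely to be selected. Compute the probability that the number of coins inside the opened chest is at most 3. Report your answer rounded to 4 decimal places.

Conditional on each chest, P(X ≤ 3): A: 0; B: 0.00232401; C: 0.0182882.
By total probability, P(X ≤ 3) = 0.333333·0 + 0.333333·0.00232401 + 0.333333·0.0182882 = 0.00687074.

0.0069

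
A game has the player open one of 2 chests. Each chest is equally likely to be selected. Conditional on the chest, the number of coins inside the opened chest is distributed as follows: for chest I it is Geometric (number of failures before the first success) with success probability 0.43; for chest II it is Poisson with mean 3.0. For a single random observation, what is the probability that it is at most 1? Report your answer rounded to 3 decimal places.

0.437

Conditional on each chest, P(X ≤ 1): I: 0.6751; II: 0.199148.
By total probability, P(X ≤ 1) = 0.5·0.6751 + 0.5·0.199148 = 0.437124.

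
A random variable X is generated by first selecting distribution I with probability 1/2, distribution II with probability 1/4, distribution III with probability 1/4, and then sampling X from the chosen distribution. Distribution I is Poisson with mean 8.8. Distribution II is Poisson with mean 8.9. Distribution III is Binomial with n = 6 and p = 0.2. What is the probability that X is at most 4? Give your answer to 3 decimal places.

Conditional on each component, P(X ≤ 4): I: 0.0620978; II: 0.0584325; III: 0.9984.
By total probability, P(X ≤ 4) = 0.5·0.0620978 + 0.25·0.0584325 + 0.25·0.9984 = 0.295257.

0.295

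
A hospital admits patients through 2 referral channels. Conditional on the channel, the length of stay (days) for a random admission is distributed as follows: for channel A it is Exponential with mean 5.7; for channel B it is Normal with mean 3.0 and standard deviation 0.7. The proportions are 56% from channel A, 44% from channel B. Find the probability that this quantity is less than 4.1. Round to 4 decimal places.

Conditional on each channel, P(X < 4.1): A: 0.512906; B: 0.941958.
By total probability, P(X < 4.1) = 0.56·0.512906 + 0.44·0.941958 = 0.701689.

0.7017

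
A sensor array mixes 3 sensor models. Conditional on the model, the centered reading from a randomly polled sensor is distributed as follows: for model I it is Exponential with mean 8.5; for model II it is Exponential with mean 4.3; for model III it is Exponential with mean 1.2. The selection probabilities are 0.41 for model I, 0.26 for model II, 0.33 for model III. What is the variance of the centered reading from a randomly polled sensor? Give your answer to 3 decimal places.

44.820

Per component, I: μ=8.5, E[X²]=144.5; II: μ=4.3, E[X²]=36.98; III: μ=1.2, E[X²]=2.88.
E[X] = 0.41·8.5 + 0.26·4.3 + 0.33·1.2 = 4.999.
E[X²] = 0.41·144.5 + 0.26·36.98 + 0.33·2.88 = 69.8102.
Var(X) = E[X²] − (E[X])² = 69.8102 − 24.99 = 44.8202.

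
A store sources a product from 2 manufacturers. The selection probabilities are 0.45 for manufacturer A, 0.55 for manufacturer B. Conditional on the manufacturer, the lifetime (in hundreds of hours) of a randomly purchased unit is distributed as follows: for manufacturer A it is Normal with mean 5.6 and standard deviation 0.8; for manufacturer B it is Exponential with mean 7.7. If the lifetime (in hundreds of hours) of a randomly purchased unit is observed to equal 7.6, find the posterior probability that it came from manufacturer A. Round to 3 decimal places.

0.270

Likelihoods f(7.6 | ·): A: 0.0219104; B: 0.0484011.
Posterior ∝ prior × likelihood. Numerator for A: 0.45·0.0219104 = 0.00985967.
Normalizing constant: 0.45·0.0219104 + 0.55·0.0484011 = 0.0364803.
P(A | observation) = 0.00985967 / 0.0364803 = 0.270274.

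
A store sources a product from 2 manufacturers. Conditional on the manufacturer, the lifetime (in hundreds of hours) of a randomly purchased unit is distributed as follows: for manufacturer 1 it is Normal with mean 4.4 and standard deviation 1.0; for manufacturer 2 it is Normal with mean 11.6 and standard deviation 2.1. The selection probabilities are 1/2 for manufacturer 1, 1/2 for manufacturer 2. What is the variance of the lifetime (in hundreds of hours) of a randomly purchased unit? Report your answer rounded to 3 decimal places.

Per component, 1: μ=4.4, E[X²]=20.36; 2: μ=11.6, E[X²]=138.97.
E[X] = 0.5·4.4 + 0.5·11.6 = 8.
E[X²] = 0.5·20.36 + 0.5·138.97 = 79.665.
Var(X) = E[X²] − (E[X])² = 79.665 − 64 = 15.665.

15.665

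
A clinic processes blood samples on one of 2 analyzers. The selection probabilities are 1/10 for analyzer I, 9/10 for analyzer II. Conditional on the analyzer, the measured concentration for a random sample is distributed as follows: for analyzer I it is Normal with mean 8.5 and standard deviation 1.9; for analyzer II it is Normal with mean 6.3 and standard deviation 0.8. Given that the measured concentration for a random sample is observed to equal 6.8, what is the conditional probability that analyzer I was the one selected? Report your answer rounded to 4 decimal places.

0.0367

Likelihoods f(6.8 | ·): I: 0.140708; II: 0.410201.
Posterior ∝ prior × likelihood. Numerator for I: 0.1·0.140708 = 0.0140708.
Normalizing constant: 0.1·0.140708 + 0.9·0.410201 = 0.383252.
P(I | observation) = 0.0140708 / 0.383252 = 0.0367142.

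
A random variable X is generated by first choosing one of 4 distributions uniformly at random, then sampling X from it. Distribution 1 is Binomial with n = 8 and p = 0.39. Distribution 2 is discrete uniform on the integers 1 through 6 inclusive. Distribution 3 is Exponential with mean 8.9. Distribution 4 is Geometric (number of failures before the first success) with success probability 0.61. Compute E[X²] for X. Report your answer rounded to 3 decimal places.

46.670

For each component E[X²] = Var + (mean)², giving 1: 11.6376; 2: 15.1667; 3: 158.42; 4: 1.45687.
Overall E[X²] = 0.25·11.6376 + 0.25·15.1667 + 0.25·158.42 + 0.25·1.45687 = 46.6703.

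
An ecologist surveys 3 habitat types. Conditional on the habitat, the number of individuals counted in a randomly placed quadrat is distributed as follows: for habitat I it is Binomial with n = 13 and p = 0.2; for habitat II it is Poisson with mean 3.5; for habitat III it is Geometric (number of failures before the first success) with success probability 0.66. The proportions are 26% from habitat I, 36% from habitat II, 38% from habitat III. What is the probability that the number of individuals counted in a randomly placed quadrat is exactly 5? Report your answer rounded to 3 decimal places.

Conditional on each habitat, P(X = 5): I: 0.0690953; II: 0.132169; III: 0.00299874.
By total probability, P(X = 5) = 0.26·0.0690953 + 0.36·0.132169 + 0.38·0.00299874 = 0.066685.

0.067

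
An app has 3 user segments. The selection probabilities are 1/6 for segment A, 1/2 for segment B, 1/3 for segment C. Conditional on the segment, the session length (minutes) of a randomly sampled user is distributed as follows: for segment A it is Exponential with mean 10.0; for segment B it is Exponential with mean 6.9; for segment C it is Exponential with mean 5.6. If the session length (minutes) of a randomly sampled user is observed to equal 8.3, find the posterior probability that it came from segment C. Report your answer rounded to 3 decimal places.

Likelihoods f(8.3 | ·): A: 0.0436049; B: 0.043525; C: 0.0405626.
Posterior ∝ prior × likelihood. Numerator for C: 0.333333·0.0405626 = 0.0135209.
Normalizing constant: 0.166667·0.0436049 + 0.5·0.043525 + 0.333333·0.0405626 = 0.0425508.
P(C | observation) = 0.0135209 / 0.0425508 = 0.317758.

0.318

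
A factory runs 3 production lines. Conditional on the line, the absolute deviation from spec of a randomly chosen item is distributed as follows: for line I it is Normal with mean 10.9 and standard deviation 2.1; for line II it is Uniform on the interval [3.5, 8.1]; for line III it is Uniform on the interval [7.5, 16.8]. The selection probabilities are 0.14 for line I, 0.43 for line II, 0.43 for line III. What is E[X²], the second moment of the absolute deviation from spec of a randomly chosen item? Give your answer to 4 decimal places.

For each component E[X²] = Var + (mean)², giving I: 123.22; II: 35.4033; III: 154.83.
Overall E[X²] = 0.14·123.22 + 0.43·35.4033 + 0.43·154.83 = 99.0511.

99.0511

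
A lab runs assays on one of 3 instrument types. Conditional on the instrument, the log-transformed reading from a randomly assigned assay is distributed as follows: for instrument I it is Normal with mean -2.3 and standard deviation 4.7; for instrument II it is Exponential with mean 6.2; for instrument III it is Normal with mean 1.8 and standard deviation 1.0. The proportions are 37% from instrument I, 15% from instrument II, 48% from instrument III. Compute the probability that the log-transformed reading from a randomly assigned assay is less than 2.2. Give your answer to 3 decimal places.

0.667

Conditional on each instrument, P(X < 2.2): I: 0.830829; II: 0.298713; III: 0.655422.
By total probability, P(X < 2.2) = 0.37·0.830829 + 0.15·0.298713 + 0.48·0.655422 = 0.666816.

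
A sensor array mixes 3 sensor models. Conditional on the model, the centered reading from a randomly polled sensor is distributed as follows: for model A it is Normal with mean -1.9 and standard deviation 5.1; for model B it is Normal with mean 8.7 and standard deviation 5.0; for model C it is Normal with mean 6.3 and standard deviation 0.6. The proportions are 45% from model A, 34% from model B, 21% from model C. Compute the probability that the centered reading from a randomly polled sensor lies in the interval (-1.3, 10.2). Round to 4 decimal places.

Conditional on each model, P(-1.3 < X < 10.2): A: 0.444341; B: 0.595161; C: 1.
By total probability, P(-1.3 < X < 10.2) = 0.45·0.444341 + 0.34·0.595161 + 0.21·1 = 0.612308.

0.6123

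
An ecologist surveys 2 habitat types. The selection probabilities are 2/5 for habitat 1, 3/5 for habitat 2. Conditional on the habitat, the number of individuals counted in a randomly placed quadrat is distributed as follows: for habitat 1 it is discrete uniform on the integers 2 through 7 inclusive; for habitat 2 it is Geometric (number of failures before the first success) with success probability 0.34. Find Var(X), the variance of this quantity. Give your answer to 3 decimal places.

Per component, 1: μ=4.5, E[X²]=23.1667; 2: μ=1.94118, E[X²]=9.47751.
E[X] = 0.4·4.5 + 0.6·1.94118 = 2.96471.
E[X²] = 0.4·23.1667 + 0.6·9.47751 = 14.9532.
Var(X) = E[X²] − (E[X])² = 14.9532 − 8.78948 = 6.16369.

6.164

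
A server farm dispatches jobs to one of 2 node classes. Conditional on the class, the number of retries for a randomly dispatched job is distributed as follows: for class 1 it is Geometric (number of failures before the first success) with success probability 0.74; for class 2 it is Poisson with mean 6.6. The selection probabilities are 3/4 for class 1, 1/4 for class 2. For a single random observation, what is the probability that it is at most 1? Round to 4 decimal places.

Conditional on each class, P(X ≤ 1): 1: 0.9324; 2: 0.0103388.
By total probability, P(X ≤ 1) = 0.75·0.9324 + 0.25·0.0103388 = 0.701885.

0.7019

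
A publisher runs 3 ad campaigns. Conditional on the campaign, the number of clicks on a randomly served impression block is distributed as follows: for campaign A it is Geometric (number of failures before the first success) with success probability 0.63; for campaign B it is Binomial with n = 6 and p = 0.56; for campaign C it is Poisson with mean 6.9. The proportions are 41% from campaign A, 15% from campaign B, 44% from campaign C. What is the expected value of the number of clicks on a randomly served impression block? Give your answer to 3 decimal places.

3.781

Component means — A: 0.587302; B: 3.36; C: 6.9.
E[X] = 0.41·0.587302 + 0.15·3.36 + 0.44·6.9 = 3.78079.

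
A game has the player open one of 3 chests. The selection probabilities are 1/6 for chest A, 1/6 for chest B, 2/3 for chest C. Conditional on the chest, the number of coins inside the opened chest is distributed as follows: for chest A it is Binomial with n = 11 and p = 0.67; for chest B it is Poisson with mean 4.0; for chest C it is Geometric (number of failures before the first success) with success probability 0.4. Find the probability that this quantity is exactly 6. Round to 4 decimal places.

Conditional on each chest, P(X = 6): A: 0.163554; B: 0.104196; C: 0.0186624.
By total probability, P(X = 6) = 0.166667·0.163554 + 0.166667·0.104196 + 0.666667·0.0186624 = 0.0570665.

0.0571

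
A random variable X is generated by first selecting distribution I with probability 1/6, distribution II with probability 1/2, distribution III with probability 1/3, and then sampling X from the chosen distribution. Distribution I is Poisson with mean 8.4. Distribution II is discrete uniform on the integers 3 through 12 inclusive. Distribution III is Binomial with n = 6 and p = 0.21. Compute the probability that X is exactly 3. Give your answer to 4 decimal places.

Conditional on each component, P(X = 3): I: 0.0222133; II: 0.1; III: 0.0913207.
By total probability, P(X = 3) = 0.166667·0.0222133 + 0.5·0.1 + 0.333333·0.0913207 = 0.0841424.

0.0841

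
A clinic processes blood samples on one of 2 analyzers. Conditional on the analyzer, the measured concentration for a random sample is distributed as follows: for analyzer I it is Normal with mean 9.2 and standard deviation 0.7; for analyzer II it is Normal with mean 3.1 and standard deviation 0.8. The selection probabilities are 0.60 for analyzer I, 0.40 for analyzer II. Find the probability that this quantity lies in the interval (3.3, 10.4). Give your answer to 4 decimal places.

Conditional on each analyzer, P(3.3 < X < 10.4): I: 0.956762; II: 0.401294.
By total probability, P(3.3 < X < 10.4) = 0.6·0.956762 + 0.4·0.401294 = 0.734575.

0.7346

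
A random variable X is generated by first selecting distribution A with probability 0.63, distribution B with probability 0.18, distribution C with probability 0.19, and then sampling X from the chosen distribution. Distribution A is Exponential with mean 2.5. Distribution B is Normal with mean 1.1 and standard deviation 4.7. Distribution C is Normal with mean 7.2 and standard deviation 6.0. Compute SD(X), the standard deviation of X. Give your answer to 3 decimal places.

4.347

Per component, A: μ=2.5, E[X²]=12.5; B: μ=1.1, E[X²]=23.3; C: μ=7.2, E[X²]=87.84.
E[X] = 0.63·2.5 + 0.18·1.1 + 0.19·7.2 = 3.141.
E[X²] = 0.63·12.5 + 0.18·23.3 + 0.19·87.84 = 28.7586.
Var(X) = E[X²] − (E[X])² = 28.7586 − 9.86588 = 18.8927.
SD(X) = √18.8927 = 4.34658.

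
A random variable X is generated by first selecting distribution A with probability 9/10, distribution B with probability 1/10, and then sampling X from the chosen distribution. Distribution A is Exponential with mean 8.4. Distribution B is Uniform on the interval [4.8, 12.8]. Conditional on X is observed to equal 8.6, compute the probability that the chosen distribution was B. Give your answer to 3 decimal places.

Likelihoods f(8.6 | ·): A: 0.0427647; B: 0.125.
Posterior ∝ prior × likelihood. Numerator for B: 0.1·0.125 = 0.0125.
Normalizing constant: 0.9·0.0427647 + 0.1·0.125 = 0.0509883.
P(B | observation) = 0.0125 / 0.0509883 = 0.245154.

0.245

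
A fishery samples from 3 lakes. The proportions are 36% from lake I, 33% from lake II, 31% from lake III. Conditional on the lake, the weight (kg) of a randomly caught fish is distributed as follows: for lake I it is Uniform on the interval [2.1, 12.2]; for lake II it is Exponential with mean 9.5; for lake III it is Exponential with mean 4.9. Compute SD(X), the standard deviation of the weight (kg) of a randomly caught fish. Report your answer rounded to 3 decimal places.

Per component, I: μ=7.15, E[X²]=59.6233; II: μ=9.5, E[X²]=180.5; III: μ=4.9, E[X²]=48.02.
E[X] = 0.36·7.15 + 0.33·9.5 + 0.31·4.9 = 7.228.
E[X²] = 0.36·59.6233 + 0.33·180.5 + 0.31·48.02 = 95.9156.
Var(X) = E[X²] − (E[X])² = 95.9156 − 52.244 = 43.6716.
SD(X) = √43.6716 = 6.60845.

6.608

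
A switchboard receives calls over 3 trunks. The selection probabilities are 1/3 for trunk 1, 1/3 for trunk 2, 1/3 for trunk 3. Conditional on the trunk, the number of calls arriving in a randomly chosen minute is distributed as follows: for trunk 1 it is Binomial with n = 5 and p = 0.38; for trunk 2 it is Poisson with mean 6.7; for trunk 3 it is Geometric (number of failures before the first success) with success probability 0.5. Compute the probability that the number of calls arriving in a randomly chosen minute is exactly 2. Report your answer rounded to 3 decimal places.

0.166

Conditional on each trunk, P(X = 2): 1: 0.344146; 2: 0.0276278; 3: 0.125.
By total probability, P(X = 2) = 0.333333·0.344146 + 0.333333·0.0276278 + 0.333333·0.125 = 0.165591.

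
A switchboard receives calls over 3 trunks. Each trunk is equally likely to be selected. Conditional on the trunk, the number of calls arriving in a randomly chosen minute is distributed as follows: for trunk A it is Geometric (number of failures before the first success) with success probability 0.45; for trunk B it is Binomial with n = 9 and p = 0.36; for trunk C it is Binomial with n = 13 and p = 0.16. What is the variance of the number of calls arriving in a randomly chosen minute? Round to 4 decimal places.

Per component, A: μ=1.22222, E[X²]=4.20988; B: μ=3.24, E[X²]=12.5712; C: μ=2.08, E[X²]=6.0736.
E[X] = 0.333333·1.22222 + 0.333333·3.24 + 0.333333·2.08 = 2.18074.
E[X²] = 0.333333·4.20988 + 0.333333·12.5712 + 0.333333·6.0736 = 7.61823.
Var(X) = E[X²] − (E[X])² = 7.61823 − 4.75563 = 2.8626.

2.8626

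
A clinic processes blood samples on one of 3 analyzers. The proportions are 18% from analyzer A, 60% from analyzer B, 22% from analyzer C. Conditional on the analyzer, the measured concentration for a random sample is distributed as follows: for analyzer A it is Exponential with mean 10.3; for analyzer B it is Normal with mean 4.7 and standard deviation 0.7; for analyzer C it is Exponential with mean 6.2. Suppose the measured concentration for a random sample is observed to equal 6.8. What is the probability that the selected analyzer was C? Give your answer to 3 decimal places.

0.480

Likelihoods f(6.8 | ·): A: 0.05017; B: 0.00633121; C: 0.0538624.
Posterior ∝ prior × likelihood. Numerator for C: 0.22·0.0538624 = 0.0118497.
Normalizing constant: 0.18·0.05017 + 0.6·0.00633121 + 0.22·0.0538624 = 0.024679.
P(C | observation) = 0.0118497 / 0.024679 = 0.480153.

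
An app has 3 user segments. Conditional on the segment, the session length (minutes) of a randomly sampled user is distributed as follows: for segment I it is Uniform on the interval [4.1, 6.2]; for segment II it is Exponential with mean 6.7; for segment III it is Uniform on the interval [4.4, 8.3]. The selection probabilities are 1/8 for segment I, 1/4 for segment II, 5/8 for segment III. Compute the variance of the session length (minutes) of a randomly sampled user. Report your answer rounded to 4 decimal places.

Per component, I: μ=5.15, E[X²]=26.89; II: μ=6.7, E[X²]=89.78; III: μ=6.35, E[X²]=41.59.
E[X] = 0.125·5.15 + 0.25·6.7 + 0.625·6.35 = 6.2875.
E[X²] = 0.125·26.89 + 0.25·89.78 + 0.625·41.59 = 51.8.
Var(X) = E[X²] − (E[X])² = 51.8 − 39.5327 = 12.2673.

12.2673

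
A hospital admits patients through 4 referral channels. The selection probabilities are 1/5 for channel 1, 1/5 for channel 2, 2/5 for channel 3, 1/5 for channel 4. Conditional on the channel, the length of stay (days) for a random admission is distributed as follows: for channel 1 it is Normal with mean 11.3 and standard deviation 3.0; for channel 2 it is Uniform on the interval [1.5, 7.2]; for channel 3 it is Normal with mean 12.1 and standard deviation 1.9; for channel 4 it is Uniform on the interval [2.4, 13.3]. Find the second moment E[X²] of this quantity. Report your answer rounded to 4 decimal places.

105.9767

For each component E[X²] = Var + (mean)², giving 1: 136.69; 2: 21.63; 3: 150.02; 4: 71.5233.
Overall E[X²] = 0.2·136.69 + 0.2·21.63 + 0.4·150.02 + 0.2·71.5233 = 105.977.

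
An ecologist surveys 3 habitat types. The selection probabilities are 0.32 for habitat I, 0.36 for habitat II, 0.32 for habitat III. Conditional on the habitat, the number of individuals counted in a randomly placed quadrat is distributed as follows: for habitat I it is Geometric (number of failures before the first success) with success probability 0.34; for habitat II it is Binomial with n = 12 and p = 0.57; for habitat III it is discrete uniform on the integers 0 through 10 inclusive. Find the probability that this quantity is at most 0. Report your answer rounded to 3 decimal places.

0.138

Conditional on each habitat, P(X ≤ 0): I: 0.34; II: 3.99596e-05; III: 0.0909091.
By total probability, P(X ≤ 0) = 0.32·0.34 + 0.36·3.99596e-05 + 0.32·0.0909091 = 0.137905.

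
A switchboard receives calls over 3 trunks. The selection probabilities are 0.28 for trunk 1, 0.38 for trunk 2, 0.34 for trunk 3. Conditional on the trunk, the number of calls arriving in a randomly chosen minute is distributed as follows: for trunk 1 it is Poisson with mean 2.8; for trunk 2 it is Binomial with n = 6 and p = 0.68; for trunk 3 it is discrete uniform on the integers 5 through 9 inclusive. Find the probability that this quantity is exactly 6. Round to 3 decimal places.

Conditional on each trunk, P(X = 6): 1: 0.0406997; 2: 0.0988675; 3: 0.2.
By total probability, P(X = 6) = 0.28·0.0406997 + 0.38·0.0988675 + 0.34·0.2 = 0.116966.

0.117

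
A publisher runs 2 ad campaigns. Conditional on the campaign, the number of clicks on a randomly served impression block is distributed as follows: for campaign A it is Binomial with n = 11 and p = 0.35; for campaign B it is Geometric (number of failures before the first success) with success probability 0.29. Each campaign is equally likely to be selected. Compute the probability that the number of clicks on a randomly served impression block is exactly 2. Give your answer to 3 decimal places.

0.143

Conditional on each campaign, P(X = 2): A: 0.139547; B: 0.146189.
By total probability, P(X = 2) = 0.5·0.139547 + 0.5·0.146189 = 0.142868.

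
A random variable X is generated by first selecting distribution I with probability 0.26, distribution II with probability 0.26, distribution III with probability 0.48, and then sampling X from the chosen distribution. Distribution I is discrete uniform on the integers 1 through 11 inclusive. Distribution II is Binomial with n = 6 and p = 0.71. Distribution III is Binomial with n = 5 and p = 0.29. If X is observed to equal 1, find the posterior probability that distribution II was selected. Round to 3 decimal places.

Likelihoods P(X=1 | ·): I: 0.0909091; II: 0.00873775; III: 0.368469.
Posterior ∝ prior × likelihood. Numerator for II: 0.26·0.00873775 = 0.00227181.
Normalizing constant: 0.26·0.0909091 + 0.26·0.00873775 + 0.48·0.368469 = 0.202773.
P(II | observation) = 0.00227181 / 0.202773 = 0.0112037.

0.011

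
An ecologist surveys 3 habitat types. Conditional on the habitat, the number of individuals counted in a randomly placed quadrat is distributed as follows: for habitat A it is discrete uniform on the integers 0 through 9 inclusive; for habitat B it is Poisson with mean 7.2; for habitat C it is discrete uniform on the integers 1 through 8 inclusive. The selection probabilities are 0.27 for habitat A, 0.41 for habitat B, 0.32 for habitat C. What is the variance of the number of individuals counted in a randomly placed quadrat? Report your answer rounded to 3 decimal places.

Per component, A: μ=4.5, E[X²]=28.5; B: μ=7.2, E[X²]=59.04; C: μ=4.5, E[X²]=25.5.
E[X] = 0.27·4.5 + 0.41·7.2 + 0.32·4.5 = 5.607.
E[X²] = 0.27·28.5 + 0.41·59.04 + 0.32·25.5 = 40.0614.
Var(X) = E[X²] − (E[X])² = 40.0614 − 31.4384 = 8.62295.

8.623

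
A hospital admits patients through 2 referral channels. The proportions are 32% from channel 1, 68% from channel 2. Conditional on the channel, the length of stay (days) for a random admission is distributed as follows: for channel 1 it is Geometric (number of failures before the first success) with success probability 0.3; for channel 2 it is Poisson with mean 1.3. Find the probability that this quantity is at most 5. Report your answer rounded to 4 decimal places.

0.9608

Conditional on each channel, P(X ≤ 5): 1: 0.882351; 2: 0.997769.
By total probability, P(X ≤ 5) = 0.32·0.882351 + 0.68·0.997769 = 0.960836.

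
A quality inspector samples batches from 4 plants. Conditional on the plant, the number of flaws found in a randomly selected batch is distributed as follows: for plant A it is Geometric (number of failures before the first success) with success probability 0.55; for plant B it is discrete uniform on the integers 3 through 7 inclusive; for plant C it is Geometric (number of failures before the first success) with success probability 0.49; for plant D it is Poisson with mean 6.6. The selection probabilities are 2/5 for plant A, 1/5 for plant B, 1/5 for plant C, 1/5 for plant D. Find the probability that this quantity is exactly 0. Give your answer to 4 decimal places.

Conditional on each plant, P(X = 0): A: 0.55; B: 0; C: 0.49; D: 0.00136037.
By total probability, P(X = 0) = 0.4·0.55 + 0.2·0 + 0.2·0.49 + 0.2·0.00136037 = 0.318272.

0.3183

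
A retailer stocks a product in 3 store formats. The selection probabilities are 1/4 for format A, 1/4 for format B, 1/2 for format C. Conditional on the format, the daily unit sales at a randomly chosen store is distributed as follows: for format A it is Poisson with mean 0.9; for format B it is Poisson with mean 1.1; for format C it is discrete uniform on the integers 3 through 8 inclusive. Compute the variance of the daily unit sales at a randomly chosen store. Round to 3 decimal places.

Per component, A: μ=0.9, E[X²]=1.71; B: μ=1.1, E[X²]=2.31; C: μ=5.5, E[X²]=33.1667.
E[X] = 0.25·0.9 + 0.25·1.1 + 0.5·5.5 = 3.25.
E[X²] = 0.25·1.71 + 0.25·2.31 + 0.5·33.1667 = 17.5883.
Var(X) = E[X²] − (E[X])² = 17.5883 − 10.5625 = 7.02583.

7.026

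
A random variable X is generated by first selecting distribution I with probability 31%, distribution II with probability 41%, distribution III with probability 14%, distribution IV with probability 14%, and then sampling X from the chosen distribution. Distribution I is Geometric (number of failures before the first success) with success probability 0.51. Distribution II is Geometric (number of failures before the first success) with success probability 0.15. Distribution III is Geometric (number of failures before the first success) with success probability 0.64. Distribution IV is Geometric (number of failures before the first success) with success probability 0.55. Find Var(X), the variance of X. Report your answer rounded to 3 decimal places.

Per component, I: μ=0.960784, E[X²]=2.807; II: μ=5.66667, E[X²]=69.8889; III: μ=0.5625, E[X²]=1.19531; IV: μ=0.818182, E[X²]=2.15702.
E[X] = 0.31·0.960784 + 0.41·5.66667 + 0.14·0.5625 + 0.14·0.818182 = 2.81447.
E[X²] = 0.31·2.807 + 0.41·69.8889 + 0.14·1.19531 + 0.14·2.15702 = 29.9939.
Var(X) = E[X²] − (E[X])² = 29.9939 − 7.92125 = 22.0727.

22.073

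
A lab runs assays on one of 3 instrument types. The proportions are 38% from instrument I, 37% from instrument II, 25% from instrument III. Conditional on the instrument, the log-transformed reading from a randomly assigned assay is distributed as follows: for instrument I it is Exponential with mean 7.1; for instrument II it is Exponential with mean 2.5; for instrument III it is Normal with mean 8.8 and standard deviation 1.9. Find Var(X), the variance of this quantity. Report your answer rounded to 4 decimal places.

Per component, I: μ=7.1, E[X²]=100.82; II: μ=2.5, E[X²]=12.5; III: μ=8.8, E[X²]=81.05.
E[X] = 0.38·7.1 + 0.37·2.5 + 0.25·8.8 = 5.823.
E[X²] = 0.38·100.82 + 0.37·12.5 + 0.25·81.05 = 63.1991.
Var(X) = E[X²] − (E[X])² = 63.1991 − 33.9073 = 29.2918.

29.2918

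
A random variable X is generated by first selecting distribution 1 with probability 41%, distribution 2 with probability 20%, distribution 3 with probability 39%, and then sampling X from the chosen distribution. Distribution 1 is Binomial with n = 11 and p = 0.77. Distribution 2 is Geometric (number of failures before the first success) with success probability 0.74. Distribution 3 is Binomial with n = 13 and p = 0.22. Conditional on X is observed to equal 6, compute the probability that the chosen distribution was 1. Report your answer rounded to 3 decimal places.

0.655

Likelihoods P(X=6 | ·): 1: 0.0619763; 2: 0.000228598; 3: 0.0341756.
Posterior ∝ prior × likelihood. Numerator for 1: 0.41·0.0619763 = 0.0254103.
Normalizing constant: 0.41·0.0619763 + 0.2·0.000228598 + 0.39·0.0341756 = 0.0387845.
P(1 | observation) = 0.0254103 / 0.0387845 = 0.655166.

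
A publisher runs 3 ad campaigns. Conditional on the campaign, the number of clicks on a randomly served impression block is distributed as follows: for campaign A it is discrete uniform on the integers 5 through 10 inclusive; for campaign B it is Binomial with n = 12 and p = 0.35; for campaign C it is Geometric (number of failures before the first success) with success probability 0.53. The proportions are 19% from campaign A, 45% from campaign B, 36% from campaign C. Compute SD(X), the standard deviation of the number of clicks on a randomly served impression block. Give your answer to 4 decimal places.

Per component, A: μ=7.5, E[X²]=59.1667; B: μ=4.2, E[X²]=20.37; C: μ=0.886792, E[X²]=2.45959.
E[X] = 0.19·7.5 + 0.45·4.2 + 0.36·0.886792 = 3.63425.
E[X²] = 0.19·59.1667 + 0.45·20.37 + 0.36·2.45959 = 21.2936.
Var(X) = E[X²] − (E[X])² = 21.2936 − 13.2077 = 8.08588.
SD(X) = √8.08588 = 2.84357.

2.8436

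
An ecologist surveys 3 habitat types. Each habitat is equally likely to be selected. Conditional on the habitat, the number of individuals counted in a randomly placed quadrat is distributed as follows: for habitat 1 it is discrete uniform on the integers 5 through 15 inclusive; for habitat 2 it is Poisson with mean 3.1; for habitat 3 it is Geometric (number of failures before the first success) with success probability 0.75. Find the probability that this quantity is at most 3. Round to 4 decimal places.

0.5403

Conditional on each habitat, P(X ≤ 3): 1: 0; 2: 0.62484; 3: 0.996094.
By total probability, P(X ≤ 3) = 0.333333·0 + 0.333333·0.62484 + 0.333333·0.996094 = 0.540311.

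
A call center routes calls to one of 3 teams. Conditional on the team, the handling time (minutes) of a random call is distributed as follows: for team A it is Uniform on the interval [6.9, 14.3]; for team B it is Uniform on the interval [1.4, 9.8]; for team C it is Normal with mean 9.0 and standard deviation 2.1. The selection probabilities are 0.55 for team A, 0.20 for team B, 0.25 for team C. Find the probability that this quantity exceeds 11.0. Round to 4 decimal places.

Conditional on each team, P(X > 11.0): A: 0.445946; B: 0; C: 0.170452.
By total probability, P(X > 11.0) = 0.55·0.445946 + 0.2·0 + 0.25·0.170452 = 0.287883.

0.2879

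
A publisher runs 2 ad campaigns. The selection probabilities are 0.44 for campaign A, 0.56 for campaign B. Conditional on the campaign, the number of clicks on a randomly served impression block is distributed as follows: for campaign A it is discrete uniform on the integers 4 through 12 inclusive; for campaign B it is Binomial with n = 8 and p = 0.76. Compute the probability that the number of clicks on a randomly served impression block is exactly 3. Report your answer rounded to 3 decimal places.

Conditional on each campaign, P(X = 3): A: 0; B: 0.0195742.
By total probability, P(X = 3) = 0.44·0 + 0.56·0.0195742 = 0.0109616.

0.011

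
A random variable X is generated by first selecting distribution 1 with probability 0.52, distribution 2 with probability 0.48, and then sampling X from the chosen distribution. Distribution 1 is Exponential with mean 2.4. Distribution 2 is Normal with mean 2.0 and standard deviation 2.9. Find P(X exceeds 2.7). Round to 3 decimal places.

0.363

Conditional on each component, P(X > 2.7): 1: 0.324652; 2: 0.404631.
By total probability, P(X > 2.7) = 0.52·0.324652 + 0.48·0.404631 = 0.363042.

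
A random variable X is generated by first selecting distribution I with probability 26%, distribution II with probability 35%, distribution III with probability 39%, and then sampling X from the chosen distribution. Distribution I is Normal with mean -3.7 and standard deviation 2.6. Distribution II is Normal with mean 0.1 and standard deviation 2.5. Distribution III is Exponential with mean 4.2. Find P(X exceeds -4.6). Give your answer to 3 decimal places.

0.895

Conditional on each component, P(X > -4.6): I: 0.635386; II: 0.969946; III: 1.
By total probability, P(X > -4.6) = 0.26·0.635386 + 0.35·0.969946 + 0.39·1 = 0.894682.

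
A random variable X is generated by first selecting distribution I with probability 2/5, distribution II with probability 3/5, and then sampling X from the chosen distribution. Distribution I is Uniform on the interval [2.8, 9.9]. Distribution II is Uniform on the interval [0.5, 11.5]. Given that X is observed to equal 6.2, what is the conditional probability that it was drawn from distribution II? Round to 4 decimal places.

0.4919

Likelihoods f(6.2 | ·): I: 0.140845; II: 0.0909091.
Posterior ∝ prior × likelihood. Numerator for II: 0.6·0.0909091 = 0.0545455.
Normalizing constant: 0.4·0.140845 + 0.6·0.0909091 = 0.110883.
P(II | observation) = 0.0545455 / 0.110883 = 0.491917.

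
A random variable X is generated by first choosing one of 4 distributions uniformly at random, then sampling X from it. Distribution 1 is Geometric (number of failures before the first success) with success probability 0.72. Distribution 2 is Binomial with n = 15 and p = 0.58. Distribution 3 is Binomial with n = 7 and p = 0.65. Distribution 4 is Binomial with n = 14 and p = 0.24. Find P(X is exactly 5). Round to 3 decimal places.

Conditional on each component, P(X = 5): 1: 0.00123915; 2: 0.0336657; 3: 0.298485; 4: 0.134847.
By total probability, P(X = 5) = 0.25·0.00123915 + 0.25·0.0336657 + 0.25·0.298485 + 0.25·0.134847 = 0.117059.

0.117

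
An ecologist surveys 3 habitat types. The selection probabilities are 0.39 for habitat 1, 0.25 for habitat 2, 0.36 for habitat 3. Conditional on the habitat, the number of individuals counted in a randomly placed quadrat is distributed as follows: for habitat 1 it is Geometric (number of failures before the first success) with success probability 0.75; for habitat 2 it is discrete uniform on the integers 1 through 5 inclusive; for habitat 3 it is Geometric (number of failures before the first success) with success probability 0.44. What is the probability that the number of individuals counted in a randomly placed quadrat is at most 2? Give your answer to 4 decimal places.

Conditional on each habitat, P(X ≤ 2): 1: 0.984375; 2: 0.4; 3: 0.824384.
By total probability, P(X ≤ 2) = 0.39·0.984375 + 0.25·0.4 + 0.36·0.824384 = 0.780684.

0.7807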